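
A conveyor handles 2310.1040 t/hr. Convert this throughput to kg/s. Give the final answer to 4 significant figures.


m_dot = 2310.1040 * 1000 / 3600
m_dot = 641.7 kg/s


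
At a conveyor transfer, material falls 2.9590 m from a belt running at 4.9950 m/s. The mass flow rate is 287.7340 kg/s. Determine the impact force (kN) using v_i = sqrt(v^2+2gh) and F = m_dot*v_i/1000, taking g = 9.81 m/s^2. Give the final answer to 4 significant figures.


v_i = sqrt(4.9950^2 + 2*9.81*2.9590) = 9.11074 m/s
F = 287.7340 * 9.11074 / 1000
F = 2.621 kN


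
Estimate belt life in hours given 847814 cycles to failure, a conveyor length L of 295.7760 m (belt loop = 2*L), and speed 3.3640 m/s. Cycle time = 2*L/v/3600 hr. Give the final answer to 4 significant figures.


cycle_time = 2 * 295.7760 / 3.3640 / 3600 = 0.0488466 hr
life = 847814 * 0.0488466 = 41410 hours


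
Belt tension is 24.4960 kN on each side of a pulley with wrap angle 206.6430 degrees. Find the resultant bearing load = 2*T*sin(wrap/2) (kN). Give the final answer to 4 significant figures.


F = 2 * 24.4960 * sin(206.6430/2 deg)
F = 47.67 kN


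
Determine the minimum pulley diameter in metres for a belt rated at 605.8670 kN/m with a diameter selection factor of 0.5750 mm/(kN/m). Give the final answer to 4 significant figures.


D = 605.8670 * 0.5750 / 1000
D = 0.3484 m


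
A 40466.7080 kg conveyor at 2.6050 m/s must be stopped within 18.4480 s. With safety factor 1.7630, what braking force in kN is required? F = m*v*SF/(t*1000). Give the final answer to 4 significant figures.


F = 40466.7080 * 2.6050 / 18.4480 * 1.7630 / 1000
F = 10.07 kN


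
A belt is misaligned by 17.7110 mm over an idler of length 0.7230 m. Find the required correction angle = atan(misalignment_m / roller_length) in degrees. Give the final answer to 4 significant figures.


misalign_m = 17.7110 / 1000 = 0.017711 m
angle = atan(0.017711 / 0.7230)
angle = 1.403 deg


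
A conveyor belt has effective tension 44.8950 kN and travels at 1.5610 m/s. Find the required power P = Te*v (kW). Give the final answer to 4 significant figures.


P = Te * v = 44.8950 * 1.5610
P = 70.08 kW


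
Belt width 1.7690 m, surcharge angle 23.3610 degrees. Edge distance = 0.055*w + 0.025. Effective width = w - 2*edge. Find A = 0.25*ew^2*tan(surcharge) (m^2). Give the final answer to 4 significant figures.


edge = 0.055*1.7690 + 0.025 = 0.122295 m
ew = 1.7690 - 2*0.122295 = 1.52441 m
A = 0.25 * 1.52441^2 * tan(23.3610 deg)
A = 0.2509 m^2


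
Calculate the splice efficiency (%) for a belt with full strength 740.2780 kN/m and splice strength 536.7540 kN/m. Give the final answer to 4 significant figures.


Eff = 536.7540 / 740.2780 * 100
Eff = 72.51 %


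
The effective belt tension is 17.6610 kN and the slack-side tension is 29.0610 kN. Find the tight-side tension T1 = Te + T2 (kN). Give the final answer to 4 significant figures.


T1 = Te + T2 = 17.6610 + 29.0610
T1 = 46.72 kN


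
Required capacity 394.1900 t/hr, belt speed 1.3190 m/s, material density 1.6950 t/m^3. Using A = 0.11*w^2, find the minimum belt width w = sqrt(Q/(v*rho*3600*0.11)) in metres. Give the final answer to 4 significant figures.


A_req = 394.1900 / (1.3190 * 1.6950 * 3600) = 0.0489766 m^2
w = sqrt(0.0489766 / 0.11)
w = 0.6673 m


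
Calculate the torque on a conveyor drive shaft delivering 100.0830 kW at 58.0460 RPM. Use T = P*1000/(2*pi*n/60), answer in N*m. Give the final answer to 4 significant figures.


omega = 2*pi*58.0460/60 = 6.07856 rad/s
T = 100.0830*1000 / 6.07856
T = 16460 N*m


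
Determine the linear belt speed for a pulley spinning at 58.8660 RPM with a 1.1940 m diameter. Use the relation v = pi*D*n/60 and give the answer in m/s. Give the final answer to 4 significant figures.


v = pi * 1.1940 * 58.8660 / 60
v = 3.680 m/s


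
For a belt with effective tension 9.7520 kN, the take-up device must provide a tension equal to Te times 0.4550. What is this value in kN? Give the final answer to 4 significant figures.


T_tu = 9.7520 * 0.4550
T_tu = 4.437 kN


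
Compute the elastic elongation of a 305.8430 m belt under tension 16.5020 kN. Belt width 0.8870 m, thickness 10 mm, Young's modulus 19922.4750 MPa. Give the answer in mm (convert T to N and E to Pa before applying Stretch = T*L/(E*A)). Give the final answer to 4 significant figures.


A = 0.8870 * 0.01 = 0.00887 m^2
Stretch = 16.5020*1000 * 305.8430 / (19922.4750e6 * 0.00887) * 1000
Stretch = 28.56 mm


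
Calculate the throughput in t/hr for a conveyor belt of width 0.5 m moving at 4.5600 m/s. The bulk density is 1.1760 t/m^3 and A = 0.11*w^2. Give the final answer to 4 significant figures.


A = 0.11 * 0.5^2 = 0.0275 m^2
C = 0.0275 * 4.5600 * 1.1760 * 3600
C = 530.9 t/hr


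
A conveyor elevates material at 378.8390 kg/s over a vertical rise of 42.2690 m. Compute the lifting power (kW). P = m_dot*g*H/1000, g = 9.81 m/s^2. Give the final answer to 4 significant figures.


P = 378.8390 * 9.81 * 42.2690 / 1000
P = 157.1 kW


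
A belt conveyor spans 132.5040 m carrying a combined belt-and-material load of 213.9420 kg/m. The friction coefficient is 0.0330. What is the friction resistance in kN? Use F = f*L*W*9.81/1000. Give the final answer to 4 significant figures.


F = 0.0330 * 132.5040 * 213.9420 * 9.81 / 1000
F = 9.177 kN


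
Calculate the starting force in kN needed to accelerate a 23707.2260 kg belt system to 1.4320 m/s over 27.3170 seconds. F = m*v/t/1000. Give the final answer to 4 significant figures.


F = 23707.2260 * 1.4320 / 27.3170 / 1000
F = 1.243 kN


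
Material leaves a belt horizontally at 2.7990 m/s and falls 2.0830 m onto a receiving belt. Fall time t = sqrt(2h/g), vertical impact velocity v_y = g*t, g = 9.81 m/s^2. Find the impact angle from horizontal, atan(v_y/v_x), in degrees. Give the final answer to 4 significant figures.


t = sqrt(2*2.0830/9.81) = 0.651666 s
v_y = 9.81 * 0.651666 = 6.39284 m/s
angle = atan(6.39284 / 2.7990) = 66.35 deg


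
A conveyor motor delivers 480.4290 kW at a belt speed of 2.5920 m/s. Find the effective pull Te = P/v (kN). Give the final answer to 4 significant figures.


Te = P / v = 480.4290 / 2.5920
Te = 185.4 kN


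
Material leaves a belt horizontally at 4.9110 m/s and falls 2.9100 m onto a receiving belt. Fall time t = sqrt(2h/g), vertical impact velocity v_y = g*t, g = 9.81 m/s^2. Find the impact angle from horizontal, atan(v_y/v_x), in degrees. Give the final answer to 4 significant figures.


t = sqrt(2*2.9100/9.81) = 0.770242 s
v_y = 9.81 * 0.770242 = 7.55607 m/s
angle = atan(7.55607 / 4.9110) = 56.98 deg


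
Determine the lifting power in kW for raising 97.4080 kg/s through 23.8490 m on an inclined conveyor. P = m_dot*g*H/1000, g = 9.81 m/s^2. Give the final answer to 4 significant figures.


P = 97.4080 * 9.81 * 23.8490 / 1000
P = 22.79 kW


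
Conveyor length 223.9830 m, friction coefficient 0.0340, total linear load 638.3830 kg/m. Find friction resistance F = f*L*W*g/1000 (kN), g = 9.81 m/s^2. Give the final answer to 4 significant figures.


F = 0.0340 * 223.9830 * 638.3830 * 9.81 / 1000
F = 47.69 kN


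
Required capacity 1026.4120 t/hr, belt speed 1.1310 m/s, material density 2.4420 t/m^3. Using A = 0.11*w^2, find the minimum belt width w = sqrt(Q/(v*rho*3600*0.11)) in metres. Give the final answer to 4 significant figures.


A_req = 1026.4120 / (1.1310 * 2.4420 * 3600) = 0.103231 m^2
w = sqrt(0.103231 / 0.11)
w = 0.9687 m


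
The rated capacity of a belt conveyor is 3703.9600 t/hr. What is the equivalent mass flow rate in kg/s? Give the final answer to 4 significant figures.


m_dot = 3703.9600 * 1000 / 3600
m_dot = 1029 kg/s


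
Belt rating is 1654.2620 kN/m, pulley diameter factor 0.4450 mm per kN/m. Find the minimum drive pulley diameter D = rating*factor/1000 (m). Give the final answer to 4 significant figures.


D = 1654.2620 * 0.4450 / 1000
D = 0.7361 m


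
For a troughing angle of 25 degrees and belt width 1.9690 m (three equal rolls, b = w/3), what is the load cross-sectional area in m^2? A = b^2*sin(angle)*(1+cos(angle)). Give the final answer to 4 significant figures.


b = 1.9690/3 = 0.656333 m
A = 0.656333^2 * sin(25 deg) * (1 + cos(25 deg))
A = 0.3470 m^2


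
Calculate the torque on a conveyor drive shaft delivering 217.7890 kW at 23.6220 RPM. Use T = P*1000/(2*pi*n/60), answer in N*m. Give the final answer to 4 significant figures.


omega = 2*pi*23.6220/60 = 2.47369 rad/s
T = 217.7890*1000 / 2.47369
T = 88040 N*m


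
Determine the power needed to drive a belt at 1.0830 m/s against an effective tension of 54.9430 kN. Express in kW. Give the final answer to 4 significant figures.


P = Te * v = 54.9430 * 1.0830
P = 59.50 kW


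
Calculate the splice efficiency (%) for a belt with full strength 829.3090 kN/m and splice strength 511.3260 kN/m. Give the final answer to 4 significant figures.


Eff = 511.3260 / 829.3090 * 100
Eff = 61.66 %


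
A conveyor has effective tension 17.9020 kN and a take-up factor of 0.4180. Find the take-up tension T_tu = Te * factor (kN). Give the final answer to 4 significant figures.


T_tu = 17.9020 * 0.4180
T_tu = 7.483 kN


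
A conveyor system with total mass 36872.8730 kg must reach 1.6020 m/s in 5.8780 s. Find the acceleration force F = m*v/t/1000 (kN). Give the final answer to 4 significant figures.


F = 36872.8730 * 1.6020 / 5.8780 / 1000
F = 10.05 kN


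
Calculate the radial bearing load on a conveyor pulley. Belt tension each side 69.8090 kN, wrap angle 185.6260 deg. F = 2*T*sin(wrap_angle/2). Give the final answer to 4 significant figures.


F = 2 * 69.8090 * sin(185.6260/2 deg)
F = 139.4 kN


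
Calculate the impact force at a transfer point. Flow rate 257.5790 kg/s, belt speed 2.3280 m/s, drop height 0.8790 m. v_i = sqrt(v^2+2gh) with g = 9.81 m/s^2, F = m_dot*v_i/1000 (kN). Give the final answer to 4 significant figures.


v_i = sqrt(2.3280^2 + 2*9.81*0.8790) = 4.76084 m/s
F = 257.5790 * 4.76084 / 1000
F = 1.226 kN


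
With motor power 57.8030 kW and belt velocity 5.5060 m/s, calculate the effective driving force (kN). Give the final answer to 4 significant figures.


Te = P / v = 57.8030 / 5.5060
Te = 10.50 kN


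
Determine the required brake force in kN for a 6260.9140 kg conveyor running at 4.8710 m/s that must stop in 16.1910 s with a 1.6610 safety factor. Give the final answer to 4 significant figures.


F = 6260.9140 * 4.8710 / 16.1910 * 1.6610 / 1000
F = 3.129 kN


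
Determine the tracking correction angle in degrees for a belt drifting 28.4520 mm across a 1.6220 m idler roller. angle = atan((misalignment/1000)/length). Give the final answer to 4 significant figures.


misalign_m = 28.4520 / 1000 = 0.028452 m
angle = atan(0.028452 / 1.6220)
angle = 1.005 deg


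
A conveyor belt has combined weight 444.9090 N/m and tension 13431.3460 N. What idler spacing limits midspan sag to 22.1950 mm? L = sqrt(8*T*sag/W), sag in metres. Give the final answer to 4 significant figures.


sag = 22.1950/1000 = 0.022195 m
L = sqrt(8 * 13431.3460 * 0.022195 / 444.9090)
L = 2.315 m


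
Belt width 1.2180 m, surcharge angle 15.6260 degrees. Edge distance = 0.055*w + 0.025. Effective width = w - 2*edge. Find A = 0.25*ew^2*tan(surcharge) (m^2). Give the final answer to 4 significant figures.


edge = 0.055*1.2180 + 0.025 = 0.09199 m
ew = 1.2180 - 2*0.09199 = 1.03402 m
A = 0.25 * 1.03402^2 * tan(15.6260 deg)
A = 0.07476 m^2


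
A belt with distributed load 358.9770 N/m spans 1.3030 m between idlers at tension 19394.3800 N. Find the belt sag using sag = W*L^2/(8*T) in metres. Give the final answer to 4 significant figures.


sag = 358.9770 * 1.3030^2 / (8 * 19394.3800)
sag = 0.003928 m


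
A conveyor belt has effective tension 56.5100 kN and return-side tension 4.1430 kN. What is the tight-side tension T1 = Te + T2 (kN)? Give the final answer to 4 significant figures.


T1 = Te + T2 = 56.5100 + 4.1430
T1 = 60.65 kN


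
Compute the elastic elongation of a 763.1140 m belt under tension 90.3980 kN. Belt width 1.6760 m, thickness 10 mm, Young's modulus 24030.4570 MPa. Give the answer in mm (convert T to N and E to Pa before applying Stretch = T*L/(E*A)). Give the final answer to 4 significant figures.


A = 1.6760 * 0.01 = 0.01676 m^2
Stretch = 90.3980*1000 * 763.1140 / (24030.4570e6 * 0.01676) * 1000
Stretch = 171.3 mm


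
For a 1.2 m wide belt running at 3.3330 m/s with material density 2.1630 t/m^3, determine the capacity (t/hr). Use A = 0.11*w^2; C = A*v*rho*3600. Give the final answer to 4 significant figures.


A = 0.11 * 1.2^2 = 0.1584 m^2
C = 0.1584 * 3.3330 * 2.1630 * 3600
C = 4111 t/hr


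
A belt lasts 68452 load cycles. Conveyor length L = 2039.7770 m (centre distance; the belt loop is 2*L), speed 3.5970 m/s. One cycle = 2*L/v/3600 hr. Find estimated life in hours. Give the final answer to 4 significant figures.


cycle_time = 2 * 2039.7770 / 3.5970 / 3600 = 0.315043 hr
life = 68452 * 0.315043 = 21570 hours


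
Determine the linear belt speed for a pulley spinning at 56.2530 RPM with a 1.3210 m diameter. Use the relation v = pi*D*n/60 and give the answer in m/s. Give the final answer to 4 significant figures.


v = pi * 1.3210 * 56.2530 / 60
v = 3.891 m/s


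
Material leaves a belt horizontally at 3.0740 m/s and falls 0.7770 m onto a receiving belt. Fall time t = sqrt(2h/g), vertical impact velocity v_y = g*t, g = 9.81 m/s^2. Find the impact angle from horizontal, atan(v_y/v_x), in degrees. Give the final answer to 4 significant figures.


t = sqrt(2*0.7770/9.81) = 0.398007 s
v_y = 9.81 * 0.398007 = 3.90445 m/s
angle = atan(3.90445 / 3.0740) = 51.79 deg


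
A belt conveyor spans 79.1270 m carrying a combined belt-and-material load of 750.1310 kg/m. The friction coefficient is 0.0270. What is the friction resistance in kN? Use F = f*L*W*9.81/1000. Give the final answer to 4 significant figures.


F = 0.0270 * 79.1270 * 750.1310 * 9.81 / 1000
F = 15.72 kN


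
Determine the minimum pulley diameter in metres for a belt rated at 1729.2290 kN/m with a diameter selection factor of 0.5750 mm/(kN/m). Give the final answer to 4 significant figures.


D = 1729.2290 * 0.5750 / 1000
D = 0.9943 m


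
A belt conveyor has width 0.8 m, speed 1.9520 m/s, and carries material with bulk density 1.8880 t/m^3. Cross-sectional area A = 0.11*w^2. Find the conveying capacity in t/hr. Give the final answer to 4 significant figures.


A = 0.11 * 0.8^2 = 0.0704 m^2
C = 0.0704 * 1.9520 * 1.8880 * 3600
C = 934.0 t/hr


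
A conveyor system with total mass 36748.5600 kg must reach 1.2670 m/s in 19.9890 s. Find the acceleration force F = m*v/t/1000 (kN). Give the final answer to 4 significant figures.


F = 36748.5600 * 1.2670 / 19.9890 / 1000
F = 2.329 kN


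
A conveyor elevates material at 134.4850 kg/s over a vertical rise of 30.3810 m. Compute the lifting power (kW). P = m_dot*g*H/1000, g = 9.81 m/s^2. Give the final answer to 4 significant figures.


P = 134.4850 * 9.81 * 30.3810 / 1000
P = 40.08 kW


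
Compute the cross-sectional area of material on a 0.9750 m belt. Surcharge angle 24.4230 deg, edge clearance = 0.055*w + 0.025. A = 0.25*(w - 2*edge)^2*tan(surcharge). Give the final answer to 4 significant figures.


edge = 0.055*0.9750 + 0.025 = 0.078625 m
ew = 0.9750 - 2*0.078625 = 0.81775 m
A = 0.25 * 0.81775^2 * tan(24.4230 deg)
A = 0.07592 m^2


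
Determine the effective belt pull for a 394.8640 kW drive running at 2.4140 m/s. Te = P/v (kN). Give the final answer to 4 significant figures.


Te = P / v = 394.8640 / 2.4140
Te = 163.6 kN


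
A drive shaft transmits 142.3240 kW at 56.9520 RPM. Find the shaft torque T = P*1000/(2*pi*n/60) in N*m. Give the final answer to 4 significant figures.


omega = 2*pi*56.9520/60 = 5.964 rad/s
T = 142.3240*1000 / 5.964
T = 23860 N*m


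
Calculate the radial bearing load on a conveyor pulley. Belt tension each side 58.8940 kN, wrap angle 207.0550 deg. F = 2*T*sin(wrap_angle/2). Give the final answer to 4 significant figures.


F = 2 * 58.8940 * sin(207.0550/2 deg)
F = 114.5 kN


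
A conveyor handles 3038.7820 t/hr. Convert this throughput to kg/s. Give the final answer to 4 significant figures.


m_dot = 3038.7820 * 1000 / 3600
m_dot = 844.1 kg/s


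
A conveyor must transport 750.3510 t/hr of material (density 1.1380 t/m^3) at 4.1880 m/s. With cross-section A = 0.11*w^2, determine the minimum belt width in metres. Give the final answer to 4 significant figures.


A_req = 750.3510 / (4.1880 * 1.1380 * 3600) = 0.0437334 m^2
w = sqrt(0.0437334 / 0.11)
w = 0.6305 m


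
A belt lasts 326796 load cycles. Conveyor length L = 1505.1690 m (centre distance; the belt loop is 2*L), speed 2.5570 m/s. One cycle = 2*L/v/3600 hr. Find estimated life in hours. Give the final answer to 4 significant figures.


cycle_time = 2 * 1505.1690 / 2.5570 / 3600 = 0.327026 hr
life = 326796 * 0.327026 = 106900 hours


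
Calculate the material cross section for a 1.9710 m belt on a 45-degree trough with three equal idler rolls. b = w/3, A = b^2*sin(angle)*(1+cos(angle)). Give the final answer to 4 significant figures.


b = 1.9710/3 = 0.657 m
A = 0.657^2 * sin(45 deg) * (1 + cos(45 deg))
A = 0.5210 m^2


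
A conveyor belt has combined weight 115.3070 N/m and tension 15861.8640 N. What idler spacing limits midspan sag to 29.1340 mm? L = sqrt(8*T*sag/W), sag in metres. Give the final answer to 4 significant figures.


sag = 29.1340/1000 = 0.029134 m
L = sqrt(8 * 15861.8640 * 0.029134 / 115.3070)
L = 5.662 m


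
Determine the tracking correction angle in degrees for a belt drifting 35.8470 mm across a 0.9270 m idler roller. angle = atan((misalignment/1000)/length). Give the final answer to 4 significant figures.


misalign_m = 35.8470 / 1000 = 0.035847 m
angle = atan(0.035847 / 0.9270)
angle = 2.215 deg


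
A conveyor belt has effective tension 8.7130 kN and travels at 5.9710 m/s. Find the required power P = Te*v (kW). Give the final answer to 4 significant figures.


P = Te * v = 8.7130 * 5.9710
P = 52.03 kW


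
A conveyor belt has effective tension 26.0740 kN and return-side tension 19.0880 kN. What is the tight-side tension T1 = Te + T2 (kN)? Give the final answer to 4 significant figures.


T1 = Te + T2 = 26.0740 + 19.0880
T1 = 45.16 kN


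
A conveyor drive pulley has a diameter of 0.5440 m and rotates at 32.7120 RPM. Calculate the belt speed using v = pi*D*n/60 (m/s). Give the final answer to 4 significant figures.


v = pi * 0.5440 * 32.7120 / 60
v = 0.9318 m/s


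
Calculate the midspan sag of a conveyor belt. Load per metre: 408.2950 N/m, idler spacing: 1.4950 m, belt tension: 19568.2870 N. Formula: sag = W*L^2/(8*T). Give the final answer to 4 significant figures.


sag = 408.2950 * 1.4950^2 / (8 * 19568.2870)
sag = 0.005829 m


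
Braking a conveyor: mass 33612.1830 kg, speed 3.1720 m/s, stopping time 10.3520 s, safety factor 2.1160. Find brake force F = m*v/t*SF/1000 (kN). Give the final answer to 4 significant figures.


F = 33612.1830 * 3.1720 / 10.3520 * 2.1160 / 1000
F = 21.79 kN


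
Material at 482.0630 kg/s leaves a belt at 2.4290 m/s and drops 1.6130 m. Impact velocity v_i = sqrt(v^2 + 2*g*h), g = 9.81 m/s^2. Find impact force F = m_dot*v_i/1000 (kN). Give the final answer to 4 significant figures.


v_i = sqrt(2.4290^2 + 2*9.81*1.6130) = 6.12757 m/s
F = 482.0630 * 6.12757 / 1000
F = 2.954 kN


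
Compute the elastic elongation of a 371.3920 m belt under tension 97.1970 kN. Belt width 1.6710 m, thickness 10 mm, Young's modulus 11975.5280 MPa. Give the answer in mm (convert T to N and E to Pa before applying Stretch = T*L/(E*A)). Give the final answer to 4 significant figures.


A = 1.6710 * 0.01 = 0.01671 m^2
Stretch = 97.1970*1000 * 371.3920 / (11975.5280e6 * 0.01671) * 1000
Stretch = 180.4 mm


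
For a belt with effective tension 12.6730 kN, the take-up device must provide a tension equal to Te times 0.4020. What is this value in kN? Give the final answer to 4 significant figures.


T_tu = 12.6730 * 0.4020
T_tu = 5.095 kN


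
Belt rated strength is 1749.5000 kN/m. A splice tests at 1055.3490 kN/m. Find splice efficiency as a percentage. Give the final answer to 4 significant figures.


Eff = 1055.3490 / 1749.5000 * 100
Eff = 60.32 %


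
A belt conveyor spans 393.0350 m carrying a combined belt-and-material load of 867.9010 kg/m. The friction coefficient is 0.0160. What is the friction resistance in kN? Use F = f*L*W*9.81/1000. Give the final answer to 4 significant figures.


F = 0.0160 * 393.0350 * 867.9010 * 9.81 / 1000
F = 53.54 kN


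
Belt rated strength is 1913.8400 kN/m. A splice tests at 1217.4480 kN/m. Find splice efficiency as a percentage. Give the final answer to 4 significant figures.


Eff = 1217.4480 / 1913.8400 * 100
Eff = 63.61 %


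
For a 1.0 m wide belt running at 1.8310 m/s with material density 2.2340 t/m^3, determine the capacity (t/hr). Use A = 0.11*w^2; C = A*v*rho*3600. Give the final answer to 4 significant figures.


A = 0.11 * 1.0^2 = 0.11 m^2
C = 0.11 * 1.8310 * 2.2340 * 3600
C = 1620 t/hr


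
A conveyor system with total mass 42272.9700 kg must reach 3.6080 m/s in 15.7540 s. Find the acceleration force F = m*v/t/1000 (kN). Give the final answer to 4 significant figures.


F = 42272.9700 * 3.6080 / 15.7540 / 1000
F = 9.681 kN


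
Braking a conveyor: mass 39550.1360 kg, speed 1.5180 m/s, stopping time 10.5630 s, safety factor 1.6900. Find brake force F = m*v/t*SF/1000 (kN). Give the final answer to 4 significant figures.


F = 39550.1360 * 1.5180 / 10.5630 * 1.6900 / 1000
F = 9.605 kN


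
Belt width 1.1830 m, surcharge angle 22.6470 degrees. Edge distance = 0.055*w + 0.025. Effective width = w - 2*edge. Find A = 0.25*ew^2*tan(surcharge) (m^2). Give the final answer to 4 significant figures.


edge = 0.055*1.1830 + 0.025 = 0.090065 m
ew = 1.1830 - 2*0.090065 = 1.00287 m
A = 0.25 * 1.00287^2 * tan(22.6470 deg)
A = 0.1049 m^2


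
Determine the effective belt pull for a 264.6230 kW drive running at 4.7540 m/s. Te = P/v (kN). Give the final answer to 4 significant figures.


Te = P / v = 264.6230 / 4.7540
Te = 55.66 kN


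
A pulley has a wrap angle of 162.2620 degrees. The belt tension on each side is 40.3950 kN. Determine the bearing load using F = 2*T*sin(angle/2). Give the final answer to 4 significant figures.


F = 2 * 40.3950 * sin(162.2620/2 deg)
F = 79.82 kN


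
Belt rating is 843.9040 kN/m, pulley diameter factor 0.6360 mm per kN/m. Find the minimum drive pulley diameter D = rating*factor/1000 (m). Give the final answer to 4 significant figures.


D = 843.9040 * 0.6360 / 1000
D = 0.5367 m


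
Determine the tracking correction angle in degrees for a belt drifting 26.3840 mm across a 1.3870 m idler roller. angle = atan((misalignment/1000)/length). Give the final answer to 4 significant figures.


misalign_m = 26.3840 / 1000 = 0.026384 m
angle = atan(0.026384 / 1.3870)
angle = 1.090 deg


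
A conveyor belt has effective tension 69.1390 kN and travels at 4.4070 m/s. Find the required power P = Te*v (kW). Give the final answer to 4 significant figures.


P = Te * v = 69.1390 * 4.4070
P = 304.7 kW


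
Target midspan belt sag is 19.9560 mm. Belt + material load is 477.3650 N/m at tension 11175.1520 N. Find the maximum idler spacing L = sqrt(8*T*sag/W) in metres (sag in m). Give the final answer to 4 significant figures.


sag = 19.9560/1000 = 0.019956 m
L = sqrt(8 * 11175.1520 * 0.019956 / 477.3650)
L = 1.933 m


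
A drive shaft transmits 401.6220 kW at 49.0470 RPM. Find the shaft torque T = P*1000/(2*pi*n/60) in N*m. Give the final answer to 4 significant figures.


omega = 2*pi*49.0470/60 = 5.13619 rad/s
T = 401.6220*1000 / 5.13619
T = 78190 N*m


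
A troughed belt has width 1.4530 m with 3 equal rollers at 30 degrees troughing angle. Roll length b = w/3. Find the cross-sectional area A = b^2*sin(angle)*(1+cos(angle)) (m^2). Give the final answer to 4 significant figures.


b = 1.4530/3 = 0.484333 m
A = 0.484333^2 * sin(30 deg) * (1 + cos(30 deg))
A = 0.2189 m^2


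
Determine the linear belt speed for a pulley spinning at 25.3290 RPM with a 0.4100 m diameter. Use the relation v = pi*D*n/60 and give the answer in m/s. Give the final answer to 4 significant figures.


v = pi * 0.4100 * 25.3290 / 60
v = 0.5438 m/s


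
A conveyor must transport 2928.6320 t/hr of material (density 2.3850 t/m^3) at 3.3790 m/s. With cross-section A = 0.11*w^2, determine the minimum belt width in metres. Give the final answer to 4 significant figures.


A_req = 2928.6320 / (3.3790 * 2.3850 * 3600) = 0.100945 m^2
w = sqrt(0.100945 / 0.11)
w = 0.9580 m


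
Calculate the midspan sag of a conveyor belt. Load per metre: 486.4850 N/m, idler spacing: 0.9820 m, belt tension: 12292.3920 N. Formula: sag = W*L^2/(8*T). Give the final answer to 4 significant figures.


sag = 486.4850 * 0.9820^2 / (8 * 12292.3920)
sag = 0.004771 m


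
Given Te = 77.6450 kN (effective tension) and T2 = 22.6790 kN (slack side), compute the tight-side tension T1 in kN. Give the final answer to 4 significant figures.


T1 = Te + T2 = 77.6450 + 22.6790
T1 = 100.3 kN


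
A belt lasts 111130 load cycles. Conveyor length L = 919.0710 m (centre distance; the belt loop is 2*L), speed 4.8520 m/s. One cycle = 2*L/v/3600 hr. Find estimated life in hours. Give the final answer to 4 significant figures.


cycle_time = 2 * 919.0710 / 4.8520 / 3600 = 0.105234 hr
life = 111130 * 0.105234 = 11690 hours


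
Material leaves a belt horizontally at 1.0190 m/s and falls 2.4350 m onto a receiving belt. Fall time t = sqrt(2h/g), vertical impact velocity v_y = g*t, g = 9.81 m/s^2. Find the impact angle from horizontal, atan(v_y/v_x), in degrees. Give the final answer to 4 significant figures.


t = sqrt(2*2.4350/9.81) = 0.704579 s
v_y = 9.81 * 0.704579 = 6.91192 m/s
angle = atan(6.91192 / 1.0190) = 81.61 deg


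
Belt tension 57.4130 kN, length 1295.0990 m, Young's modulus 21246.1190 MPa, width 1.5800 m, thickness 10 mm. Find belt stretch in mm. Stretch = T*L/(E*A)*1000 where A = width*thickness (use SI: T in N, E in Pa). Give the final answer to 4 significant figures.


A = 1.5800 * 0.01 = 0.01580 m^2
Stretch = 57.4130*1000 * 1295.0990 / (21246.1190e6 * 0.01580) * 1000
Stretch = 221.5 mm


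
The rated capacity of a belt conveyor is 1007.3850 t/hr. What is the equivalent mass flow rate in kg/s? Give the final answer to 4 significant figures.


m_dot = 1007.3850 * 1000 / 3600
m_dot = 279.8 kg/s


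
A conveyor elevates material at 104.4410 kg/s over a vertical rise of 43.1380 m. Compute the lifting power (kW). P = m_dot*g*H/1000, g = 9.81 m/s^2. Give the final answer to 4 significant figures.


P = 104.4410 * 9.81 * 43.1380 / 1000
P = 44.20 kW


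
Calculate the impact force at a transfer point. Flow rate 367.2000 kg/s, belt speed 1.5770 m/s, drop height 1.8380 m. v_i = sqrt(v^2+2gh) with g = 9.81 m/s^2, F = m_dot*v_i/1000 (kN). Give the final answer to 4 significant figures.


v_i = sqrt(1.5770^2 + 2*9.81*1.8380) = 6.20874 m/s
F = 367.2000 * 6.20874 / 1000
F = 2.280 kN


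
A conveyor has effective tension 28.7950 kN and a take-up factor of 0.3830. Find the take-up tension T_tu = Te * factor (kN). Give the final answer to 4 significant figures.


T_tu = 28.7950 * 0.3830
T_tu = 11.03 kN


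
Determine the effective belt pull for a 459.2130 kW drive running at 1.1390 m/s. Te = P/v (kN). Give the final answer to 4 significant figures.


Te = P / v = 459.2130 / 1.1390
Te = 403.2 kN


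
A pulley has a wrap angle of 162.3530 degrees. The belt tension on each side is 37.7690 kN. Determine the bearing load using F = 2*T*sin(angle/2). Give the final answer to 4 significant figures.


F = 2 * 37.7690 * sin(162.3530/2 deg)
F = 74.64 kN


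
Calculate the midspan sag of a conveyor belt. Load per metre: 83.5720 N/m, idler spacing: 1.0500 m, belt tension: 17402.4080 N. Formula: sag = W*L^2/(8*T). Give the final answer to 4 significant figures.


sag = 83.5720 * 1.0500^2 / (8 * 17402.4080)
sag = 0.0006618 m


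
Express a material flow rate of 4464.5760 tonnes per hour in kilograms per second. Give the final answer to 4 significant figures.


m_dot = 4464.5760 * 1000 / 3600
m_dot = 1240 kg/s


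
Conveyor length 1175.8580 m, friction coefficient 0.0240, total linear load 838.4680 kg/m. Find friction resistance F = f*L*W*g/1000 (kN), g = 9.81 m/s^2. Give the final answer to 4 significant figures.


F = 0.0240 * 1175.8580 * 838.4680 * 9.81 / 1000
F = 232.1 kN


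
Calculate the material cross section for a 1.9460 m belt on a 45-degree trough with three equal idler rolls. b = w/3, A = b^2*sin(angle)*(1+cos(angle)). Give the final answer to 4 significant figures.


b = 1.9460/3 = 0.648667 m
A = 0.648667^2 * sin(45 deg) * (1 + cos(45 deg))
A = 0.5079 m^2


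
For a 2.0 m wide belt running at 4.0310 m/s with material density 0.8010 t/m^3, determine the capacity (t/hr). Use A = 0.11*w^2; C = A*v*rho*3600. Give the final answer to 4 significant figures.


A = 0.11 * 2.0^2 = 0.44 m^2
C = 0.44 * 4.0310 * 0.8010 * 3600
C = 5114 t/hr


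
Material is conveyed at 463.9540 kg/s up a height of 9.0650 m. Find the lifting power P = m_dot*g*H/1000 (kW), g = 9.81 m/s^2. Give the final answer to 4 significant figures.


P = 463.9540 * 9.81 * 9.0650 / 1000
P = 41.26 kW


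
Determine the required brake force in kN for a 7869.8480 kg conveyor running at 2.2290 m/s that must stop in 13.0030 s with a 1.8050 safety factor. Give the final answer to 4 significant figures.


F = 7869.8480 * 2.2290 / 13.0030 * 1.8050 / 1000
F = 2.435 kN


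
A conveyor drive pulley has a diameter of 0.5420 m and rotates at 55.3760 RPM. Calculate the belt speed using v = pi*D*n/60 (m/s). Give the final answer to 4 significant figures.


v = pi * 0.5420 * 55.3760 / 60
v = 1.572 m/s


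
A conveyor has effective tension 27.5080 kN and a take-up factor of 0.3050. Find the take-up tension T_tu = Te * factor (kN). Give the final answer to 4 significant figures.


T_tu = 27.5080 * 0.3050
T_tu = 8.390 kN


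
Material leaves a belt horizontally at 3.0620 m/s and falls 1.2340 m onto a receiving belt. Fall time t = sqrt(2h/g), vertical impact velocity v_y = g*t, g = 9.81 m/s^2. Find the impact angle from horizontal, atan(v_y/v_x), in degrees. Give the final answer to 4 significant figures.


t = sqrt(2*1.2340/9.81) = 0.501578 s
v_y = 9.81 * 0.501578 = 4.92048 m/s
angle = atan(4.92048 / 3.0620) = 58.11 deg


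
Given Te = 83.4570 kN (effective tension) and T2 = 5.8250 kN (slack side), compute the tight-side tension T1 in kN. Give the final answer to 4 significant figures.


T1 = Te + T2 = 83.4570 + 5.8250
T1 = 89.28 kN


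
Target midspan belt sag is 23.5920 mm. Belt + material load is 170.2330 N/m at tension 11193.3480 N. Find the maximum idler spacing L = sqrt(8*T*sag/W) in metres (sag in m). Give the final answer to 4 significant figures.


sag = 23.5920/1000 = 0.023592 m
L = sqrt(8 * 11193.3480 * 0.023592 / 170.2330)
L = 3.523 m


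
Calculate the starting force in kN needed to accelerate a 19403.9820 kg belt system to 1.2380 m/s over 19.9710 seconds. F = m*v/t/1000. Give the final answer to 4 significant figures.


F = 19403.9820 * 1.2380 / 19.9710 / 1000
F = 1.203 kN


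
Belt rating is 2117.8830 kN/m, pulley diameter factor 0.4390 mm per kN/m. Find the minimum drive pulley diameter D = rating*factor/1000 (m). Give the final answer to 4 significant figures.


D = 2117.8830 * 0.4390 / 1000
D = 0.9298 m


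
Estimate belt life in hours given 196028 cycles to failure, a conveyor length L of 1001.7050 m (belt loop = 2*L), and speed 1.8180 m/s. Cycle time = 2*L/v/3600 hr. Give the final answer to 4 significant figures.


cycle_time = 2 * 1001.7050 / 1.8180 / 3600 = 0.306107 hr
life = 196028 * 0.306107 = 60010 hours


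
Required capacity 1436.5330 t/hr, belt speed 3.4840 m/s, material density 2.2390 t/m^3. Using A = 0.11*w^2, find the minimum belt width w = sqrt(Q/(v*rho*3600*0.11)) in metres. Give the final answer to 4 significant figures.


A_req = 1436.5330 / (3.4840 * 2.2390 * 3600) = 0.0511541 m^2
w = sqrt(0.0511541 / 0.11)
w = 0.6819 m


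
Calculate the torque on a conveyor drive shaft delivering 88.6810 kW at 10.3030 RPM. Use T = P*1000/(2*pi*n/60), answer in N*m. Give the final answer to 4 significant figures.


omega = 2*pi*10.3030/60 = 1.07893 rad/s
T = 88.6810*1000 / 1.07893
T = 82190 N*m


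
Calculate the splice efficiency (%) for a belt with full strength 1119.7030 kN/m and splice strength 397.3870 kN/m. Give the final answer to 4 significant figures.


Eff = 397.3870 / 1119.7030 * 100
Eff = 35.49 %


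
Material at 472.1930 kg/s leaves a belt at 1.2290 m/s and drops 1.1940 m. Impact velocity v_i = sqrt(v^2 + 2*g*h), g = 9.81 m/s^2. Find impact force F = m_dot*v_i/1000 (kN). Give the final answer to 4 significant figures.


v_i = sqrt(1.2290^2 + 2*9.81*1.1940) = 4.99367 m/s
F = 472.1930 * 4.99367 / 1000
F = 2.358 kN


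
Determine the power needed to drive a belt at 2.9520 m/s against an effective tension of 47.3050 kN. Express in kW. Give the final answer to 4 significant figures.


P = Te * v = 47.3050 * 2.9520
P = 139.6 kW


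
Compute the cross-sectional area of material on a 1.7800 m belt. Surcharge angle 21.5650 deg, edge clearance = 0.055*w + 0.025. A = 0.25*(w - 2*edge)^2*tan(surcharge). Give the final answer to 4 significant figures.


edge = 0.055*1.7800 + 0.025 = 0.1229 m
ew = 1.7800 - 2*0.1229 = 1.5342 m
A = 0.25 * 1.5342^2 * tan(21.5650 deg)
A = 0.2326 m^2


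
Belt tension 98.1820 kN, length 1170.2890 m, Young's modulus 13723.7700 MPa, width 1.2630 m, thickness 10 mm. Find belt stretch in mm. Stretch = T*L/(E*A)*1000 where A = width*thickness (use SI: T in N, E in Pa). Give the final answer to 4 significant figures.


A = 1.2630 * 0.01 = 0.01263 m^2
Stretch = 98.1820*1000 * 1170.2890 / (13723.7700e6 * 0.01263) * 1000
Stretch = 662.9 mm


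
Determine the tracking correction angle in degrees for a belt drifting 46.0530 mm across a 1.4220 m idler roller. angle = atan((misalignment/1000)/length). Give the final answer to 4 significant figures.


misalign_m = 46.0530 / 1000 = 0.046053 m
angle = atan(0.046053 / 1.4220)
angle = 1.855 deg


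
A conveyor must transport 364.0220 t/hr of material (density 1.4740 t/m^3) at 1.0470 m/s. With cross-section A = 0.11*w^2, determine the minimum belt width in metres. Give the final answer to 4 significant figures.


A_req = 364.0220 / (1.0470 * 1.4740 * 3600) = 0.0655211 m^2
w = sqrt(0.0655211 / 0.11)
w = 0.7718 m


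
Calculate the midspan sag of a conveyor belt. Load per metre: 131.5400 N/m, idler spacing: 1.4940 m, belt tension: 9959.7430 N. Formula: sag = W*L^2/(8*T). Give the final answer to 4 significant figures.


sag = 131.5400 * 1.4940^2 / (8 * 9959.7430)
sag = 0.003685 m


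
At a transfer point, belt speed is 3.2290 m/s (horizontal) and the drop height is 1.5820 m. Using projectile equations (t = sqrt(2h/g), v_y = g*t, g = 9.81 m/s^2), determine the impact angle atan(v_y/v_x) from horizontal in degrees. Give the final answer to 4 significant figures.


t = sqrt(2*1.5820/9.81) = 0.567916 s
v_y = 9.81 * 0.567916 = 5.57126 m/s
angle = atan(5.57126 / 3.2290) = 59.90 deg


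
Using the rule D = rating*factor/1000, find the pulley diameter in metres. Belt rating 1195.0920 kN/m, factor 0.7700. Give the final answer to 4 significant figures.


D = 1195.0920 * 0.7700 / 1000
D = 0.9202 m


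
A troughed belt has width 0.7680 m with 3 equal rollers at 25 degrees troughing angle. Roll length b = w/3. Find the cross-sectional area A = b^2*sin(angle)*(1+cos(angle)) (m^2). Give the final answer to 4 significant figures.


b = 0.7680/3 = 0.256 m
A = 0.256^2 * sin(25 deg) * (1 + cos(25 deg))
A = 0.05280 m^2


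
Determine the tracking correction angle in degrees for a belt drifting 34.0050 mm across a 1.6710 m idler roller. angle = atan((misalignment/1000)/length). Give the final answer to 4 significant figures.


misalign_m = 34.0050 / 1000 = 0.034005 m
angle = atan(0.034005 / 1.6710)
angle = 1.166 deg


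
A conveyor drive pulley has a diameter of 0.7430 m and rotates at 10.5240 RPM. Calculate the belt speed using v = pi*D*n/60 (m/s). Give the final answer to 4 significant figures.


v = pi * 0.7430 * 10.5240 / 60
v = 0.4094 m/s


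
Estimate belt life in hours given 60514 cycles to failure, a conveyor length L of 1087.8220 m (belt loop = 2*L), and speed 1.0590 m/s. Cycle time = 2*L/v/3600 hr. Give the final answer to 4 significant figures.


cycle_time = 2 * 1087.8220 / 1.0590 / 3600 = 0.570676 hr
life = 60514 * 0.570676 = 34530 hours


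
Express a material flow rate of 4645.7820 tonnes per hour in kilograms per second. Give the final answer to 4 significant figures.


m_dot = 4645.7820 * 1000 / 3600
m_dot = 1290 kg/s


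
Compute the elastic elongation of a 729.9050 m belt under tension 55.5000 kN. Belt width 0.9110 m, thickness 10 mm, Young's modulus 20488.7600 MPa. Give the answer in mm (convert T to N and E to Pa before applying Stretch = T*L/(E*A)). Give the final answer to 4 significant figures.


A = 0.9110 * 0.01 = 0.00911 m^2
Stretch = 55.5000*1000 * 729.9050 / (20488.7600e6 * 0.00911) * 1000
Stretch = 217.0 mm


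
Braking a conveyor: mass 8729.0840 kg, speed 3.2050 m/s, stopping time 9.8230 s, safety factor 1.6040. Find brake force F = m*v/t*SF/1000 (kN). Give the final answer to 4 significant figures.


F = 8729.0840 * 3.2050 / 9.8230 * 1.6040 / 1000
F = 4.568 kN


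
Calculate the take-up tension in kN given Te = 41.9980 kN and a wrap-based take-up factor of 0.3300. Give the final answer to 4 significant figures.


T_tu = 41.9980 * 0.3300
T_tu = 13.86 kN


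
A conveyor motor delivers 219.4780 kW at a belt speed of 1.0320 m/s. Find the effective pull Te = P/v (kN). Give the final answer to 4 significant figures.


Te = P / v = 219.4780 / 1.0320
Te = 212.7 kN


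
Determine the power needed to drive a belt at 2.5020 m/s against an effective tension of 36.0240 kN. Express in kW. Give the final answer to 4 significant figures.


P = Te * v = 36.0240 * 2.5020
P = 90.13 kW


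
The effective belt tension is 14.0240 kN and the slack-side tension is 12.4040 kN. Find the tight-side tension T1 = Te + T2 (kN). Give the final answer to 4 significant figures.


T1 = Te + T2 = 14.0240 + 12.4040
T1 = 26.43 kN


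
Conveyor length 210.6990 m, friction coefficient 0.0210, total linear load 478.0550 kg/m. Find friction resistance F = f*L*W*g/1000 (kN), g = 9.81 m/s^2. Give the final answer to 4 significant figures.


F = 0.0210 * 210.6990 * 478.0550 * 9.81 / 1000
F = 20.75 kN


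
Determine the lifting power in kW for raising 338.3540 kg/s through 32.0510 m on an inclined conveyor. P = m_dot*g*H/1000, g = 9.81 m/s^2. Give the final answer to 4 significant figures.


P = 338.3540 * 9.81 * 32.0510 / 1000
P = 106.4 kW


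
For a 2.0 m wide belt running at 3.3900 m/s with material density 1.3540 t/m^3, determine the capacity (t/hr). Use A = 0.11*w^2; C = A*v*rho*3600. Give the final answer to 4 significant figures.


A = 0.11 * 2.0^2 = 0.44 m^2
C = 0.44 * 3.3900 * 1.3540 * 3600
C = 7271 t/hr


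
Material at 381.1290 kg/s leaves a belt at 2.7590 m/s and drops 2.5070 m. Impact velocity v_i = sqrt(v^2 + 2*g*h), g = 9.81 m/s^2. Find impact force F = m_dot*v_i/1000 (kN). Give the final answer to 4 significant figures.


v_i = sqrt(2.7590^2 + 2*9.81*2.5070) = 7.53654 m/s
F = 381.1290 * 7.53654 / 1000
F = 2.872 kN


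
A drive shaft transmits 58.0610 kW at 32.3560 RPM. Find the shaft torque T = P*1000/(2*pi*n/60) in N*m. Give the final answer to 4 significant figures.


omega = 2*pi*32.3560/60 = 3.38831 rad/s
T = 58.0610*1000 / 3.38831
T = 17140 N*m
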